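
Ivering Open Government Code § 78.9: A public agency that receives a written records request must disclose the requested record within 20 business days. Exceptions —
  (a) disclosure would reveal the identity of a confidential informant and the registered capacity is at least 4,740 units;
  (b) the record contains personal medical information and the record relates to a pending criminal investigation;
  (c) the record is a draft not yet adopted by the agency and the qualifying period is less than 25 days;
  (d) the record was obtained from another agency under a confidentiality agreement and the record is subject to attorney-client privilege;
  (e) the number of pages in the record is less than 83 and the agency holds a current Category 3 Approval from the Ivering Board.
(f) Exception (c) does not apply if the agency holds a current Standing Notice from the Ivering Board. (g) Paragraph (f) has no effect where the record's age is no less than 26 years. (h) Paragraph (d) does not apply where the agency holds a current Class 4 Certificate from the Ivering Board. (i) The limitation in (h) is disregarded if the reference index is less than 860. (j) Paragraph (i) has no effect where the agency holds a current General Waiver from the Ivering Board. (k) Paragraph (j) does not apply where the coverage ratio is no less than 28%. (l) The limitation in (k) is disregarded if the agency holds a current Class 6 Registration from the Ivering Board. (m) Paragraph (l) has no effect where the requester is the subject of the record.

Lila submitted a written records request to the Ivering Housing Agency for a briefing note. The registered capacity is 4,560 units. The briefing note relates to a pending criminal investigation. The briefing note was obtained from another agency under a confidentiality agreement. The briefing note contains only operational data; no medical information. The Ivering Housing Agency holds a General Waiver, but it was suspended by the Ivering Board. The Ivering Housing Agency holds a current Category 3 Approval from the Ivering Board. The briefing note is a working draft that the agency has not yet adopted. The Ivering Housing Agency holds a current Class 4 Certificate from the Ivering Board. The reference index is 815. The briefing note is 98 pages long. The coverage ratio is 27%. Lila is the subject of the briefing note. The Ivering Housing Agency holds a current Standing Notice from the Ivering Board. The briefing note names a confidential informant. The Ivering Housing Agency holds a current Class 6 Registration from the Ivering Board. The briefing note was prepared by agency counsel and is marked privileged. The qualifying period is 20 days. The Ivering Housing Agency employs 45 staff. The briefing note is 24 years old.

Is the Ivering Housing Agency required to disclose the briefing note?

Exception (a) does not apply: the registered capacity is 4,560 units, short of 4,740 units.
Exception (b) does not apply: the briefing note contains only operational data.
All of (c)'s requirements are met (the briefing note is an unadopted draft; the qualifying period is 20 days, less than the 25 days limit). But applying paragraphs (f)–(g): (f) operates against (c): a current Standing Notice is held. (g), which would lift (f), is inapplicable — the record's age is 24 years, short of 26 years. Exception (c) does not apply.
Exception (d) is satisfied on its face — the briefing note was obtained under a confidentiality agreement; the briefing note is privileged. Considering the limiting provisions: (h) is engaged (a current Class 4 Certificate is held), but is overridden by (i): (i) applies — the reference index is 815, less than the 860 limit. (j) is not engaged (no current General Waiver is held), so (i) stands. Exception (d) stands.
Exception (e) fails — the number of pages in the record is 98, not less than 83.

No — exception (d) applies; the Ivering Housing Agency is not required to disclose the briefing note.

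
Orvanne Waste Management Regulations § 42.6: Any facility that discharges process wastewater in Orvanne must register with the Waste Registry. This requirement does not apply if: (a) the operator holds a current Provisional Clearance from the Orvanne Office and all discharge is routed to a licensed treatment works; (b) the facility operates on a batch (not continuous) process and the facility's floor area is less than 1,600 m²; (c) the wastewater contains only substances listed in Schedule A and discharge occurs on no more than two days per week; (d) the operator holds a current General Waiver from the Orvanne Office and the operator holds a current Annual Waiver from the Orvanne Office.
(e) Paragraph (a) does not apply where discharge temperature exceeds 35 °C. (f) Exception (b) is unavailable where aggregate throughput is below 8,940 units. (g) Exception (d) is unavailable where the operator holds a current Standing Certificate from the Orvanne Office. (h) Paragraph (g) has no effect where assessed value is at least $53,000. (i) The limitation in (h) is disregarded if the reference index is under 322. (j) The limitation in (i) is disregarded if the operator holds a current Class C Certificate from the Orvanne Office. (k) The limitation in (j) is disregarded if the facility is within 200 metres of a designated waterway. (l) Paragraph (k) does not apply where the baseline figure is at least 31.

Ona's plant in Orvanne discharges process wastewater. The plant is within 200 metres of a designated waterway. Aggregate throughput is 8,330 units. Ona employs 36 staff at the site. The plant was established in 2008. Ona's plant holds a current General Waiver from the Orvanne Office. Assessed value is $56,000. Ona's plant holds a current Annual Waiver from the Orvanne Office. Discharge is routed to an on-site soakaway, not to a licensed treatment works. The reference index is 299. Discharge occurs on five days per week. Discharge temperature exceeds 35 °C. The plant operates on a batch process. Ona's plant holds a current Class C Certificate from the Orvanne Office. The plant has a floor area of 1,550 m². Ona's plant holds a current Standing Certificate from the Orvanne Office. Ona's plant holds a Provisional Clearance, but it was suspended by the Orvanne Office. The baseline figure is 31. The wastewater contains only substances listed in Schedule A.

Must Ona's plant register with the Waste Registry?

No — exception (d) applies; Ona's plant is not required to register with the Waste Registry.

Exception (a) does not apply: no current Provisional Clearance is held.
All of (b)'s requirements are met (the facility operates on a batch process; the facility's floor area is 1,550 m², less than the 1,600 m² limit). However, paragraph (f) must be considered: (f) operates against (b): aggregate throughput is 8,330 units, below the 8,940 units limit. Exception (b) does not apply.
Exception (c) fails — discharge occurs on five days per week.
All of (d)'s requirements are met (a current General Waiver is held; a current Annual Waiver is held). Under paragraphs (g)–(l): (g) operates (a current Standing Certificate is held), but is overridden by (h): (h) operates against (g): assessed value is $56,000, meeting the $53,000 threshold. (i) would limit (h) — the reference index is 299, under the 322 limit — but (j) sets (i) aside: (j) is engaged — a current Class C Certificate is held. (k) applies (the plant is within 200 m of a designated waterway), but yields to (l): (l) operates against (k): the baseline figure is 31, meeting the 31 threshold. Exception (d) stands.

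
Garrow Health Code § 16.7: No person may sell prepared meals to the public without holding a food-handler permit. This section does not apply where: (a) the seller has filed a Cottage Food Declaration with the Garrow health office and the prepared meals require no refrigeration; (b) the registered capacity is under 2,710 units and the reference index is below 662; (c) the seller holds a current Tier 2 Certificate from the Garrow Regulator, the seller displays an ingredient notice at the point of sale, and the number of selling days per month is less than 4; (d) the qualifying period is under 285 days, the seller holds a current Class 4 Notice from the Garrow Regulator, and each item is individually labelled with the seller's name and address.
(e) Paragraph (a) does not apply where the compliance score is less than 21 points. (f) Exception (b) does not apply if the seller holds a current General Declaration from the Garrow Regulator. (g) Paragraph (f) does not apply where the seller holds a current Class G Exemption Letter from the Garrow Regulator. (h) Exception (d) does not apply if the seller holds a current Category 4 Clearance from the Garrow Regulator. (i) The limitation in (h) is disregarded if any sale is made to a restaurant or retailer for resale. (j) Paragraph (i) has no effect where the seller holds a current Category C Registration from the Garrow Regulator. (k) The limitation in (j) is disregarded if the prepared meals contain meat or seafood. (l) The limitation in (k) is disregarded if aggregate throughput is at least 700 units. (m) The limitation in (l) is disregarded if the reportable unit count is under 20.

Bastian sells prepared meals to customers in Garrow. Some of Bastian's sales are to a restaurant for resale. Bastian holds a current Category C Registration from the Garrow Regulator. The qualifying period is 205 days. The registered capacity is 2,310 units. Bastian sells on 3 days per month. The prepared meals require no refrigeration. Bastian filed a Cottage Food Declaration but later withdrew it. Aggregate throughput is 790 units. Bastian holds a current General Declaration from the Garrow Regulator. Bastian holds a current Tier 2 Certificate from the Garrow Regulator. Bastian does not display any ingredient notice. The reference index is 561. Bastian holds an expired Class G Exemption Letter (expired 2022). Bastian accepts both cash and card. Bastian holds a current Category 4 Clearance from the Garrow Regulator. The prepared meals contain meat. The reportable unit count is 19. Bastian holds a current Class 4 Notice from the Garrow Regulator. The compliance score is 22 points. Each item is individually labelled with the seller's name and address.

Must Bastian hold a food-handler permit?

Exception (a) fails — the Cottage Food Declaration was withdrawn.
All of (b)'s requirements are met (the registered capacity is 2,310 units, under the 2,710 units limit; the reference index is 561, below the 662 limit). Turning to paragraphs (f)–(g): (f) operates against (b): a current General Declaration is held. (g), which would lift (f), is inapplicable — no current Class G Exemption Letter is held. Exception (b) does not apply.
Exception (c) does not apply: no ingredient notice is displayed.
Exception (d) is satisfied on its face — the qualifying period is 205 days, under the 285 days limit; a current Class 4 Notice is held; items are individually labelled. As to paragraphs (h)–(m): (h) would limit (d) — a current Category 4 Clearance is held — but (i) sets (h) aside: (i) applies — some sales are to a restaurant for resale. (j) would limit (i) — a current Category C Registration is held — but (k) sets (j) aside: (k) is triggered — the prepared meals contain meat. (l) is triggered (aggregate throughput is 790 units, meeting the 700 units threshold), but is itself disapplied by (m): (m) operates against (l): the reportable unit count is 19, under the 20 limit. So (d) applies.

No — exception (d) applies; Bastian is not required to hold a food-handler permit.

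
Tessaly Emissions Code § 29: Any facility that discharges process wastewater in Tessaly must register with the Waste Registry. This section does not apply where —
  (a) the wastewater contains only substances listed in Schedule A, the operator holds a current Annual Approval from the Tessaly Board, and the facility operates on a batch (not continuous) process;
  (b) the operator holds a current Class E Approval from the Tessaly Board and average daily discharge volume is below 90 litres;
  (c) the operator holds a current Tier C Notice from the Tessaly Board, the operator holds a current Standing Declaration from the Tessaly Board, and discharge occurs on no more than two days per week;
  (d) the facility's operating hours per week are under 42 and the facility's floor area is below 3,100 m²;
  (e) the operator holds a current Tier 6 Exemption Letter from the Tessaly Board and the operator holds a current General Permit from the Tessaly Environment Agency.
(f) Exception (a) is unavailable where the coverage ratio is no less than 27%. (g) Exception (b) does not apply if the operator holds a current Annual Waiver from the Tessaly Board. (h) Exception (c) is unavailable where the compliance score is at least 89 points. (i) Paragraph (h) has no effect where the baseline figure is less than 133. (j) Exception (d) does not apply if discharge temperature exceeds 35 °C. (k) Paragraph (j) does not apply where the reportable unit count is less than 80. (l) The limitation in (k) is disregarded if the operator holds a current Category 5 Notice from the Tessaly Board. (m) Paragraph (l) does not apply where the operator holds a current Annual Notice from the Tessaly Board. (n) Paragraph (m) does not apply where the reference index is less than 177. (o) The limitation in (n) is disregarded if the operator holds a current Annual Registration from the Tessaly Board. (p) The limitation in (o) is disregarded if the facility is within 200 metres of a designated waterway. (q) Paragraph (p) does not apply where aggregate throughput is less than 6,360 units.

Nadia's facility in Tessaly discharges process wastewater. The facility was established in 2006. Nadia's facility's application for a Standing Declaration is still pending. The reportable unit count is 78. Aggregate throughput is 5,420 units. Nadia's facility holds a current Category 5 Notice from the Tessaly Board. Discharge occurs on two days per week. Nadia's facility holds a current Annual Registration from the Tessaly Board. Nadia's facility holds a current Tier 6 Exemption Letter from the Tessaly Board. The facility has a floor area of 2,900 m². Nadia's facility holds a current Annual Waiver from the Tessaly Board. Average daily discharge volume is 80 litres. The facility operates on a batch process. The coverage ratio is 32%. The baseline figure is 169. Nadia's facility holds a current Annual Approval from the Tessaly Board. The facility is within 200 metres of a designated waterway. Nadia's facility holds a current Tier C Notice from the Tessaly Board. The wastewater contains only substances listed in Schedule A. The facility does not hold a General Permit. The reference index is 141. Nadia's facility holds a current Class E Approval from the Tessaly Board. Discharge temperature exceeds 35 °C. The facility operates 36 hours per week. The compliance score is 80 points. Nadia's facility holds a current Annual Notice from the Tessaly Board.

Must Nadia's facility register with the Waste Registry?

All of (a)'s requirements are met (the wastewater is Schedule-A-only; a current Annual Approval is held; the facility operates on a batch process). Turning to paragraph (f): (f) operates against (a): the coverage ratio is 32%, meeting the 27% threshold. So (a) is unavailable.
All of (b)'s requirements are met (a current Class E Approval is held; average daily discharge volume is 80 litres, below the 90 litres limit). But applying paragraph (g): (g) is engaged — a current Annual Waiver is held. (b) is therefore removed.
Exception (c) requires that the operator holds a current Standing Declaration from the Tessaly Board; but the Standing Declaration is not current, so (c) is unavailable.
All of (d)'s requirements are met (the facility's operating hours per week are 36, under the 42 limit; the facility's floor area is 2,900 m², below the 3,100 m² limit). As to paragraphs (j)–(q): (j) is engaged (discharge temperature exceeds 35 °C), but yields to (k): (k) is engaged — the reportable unit count is 78, less than the 80 limit. (l) would limit (k) — a current Category 5 Notice is held — but (m) sets (l) aside: (m) operates against (l): a current Annual Notice is held. (n) is triggered (the reference index is 141, less than the 177 limit), but is displaced by (o): (o) operates against (n): a current Annual Registration is held. (p) is engaged (the facility is within 200 m of a designated waterway), but is displaced by (q): (q) operates — aggregate throughput is 5,420 units, less than the 6,360 units limit. Exception (d) stands.
Exception (e) does not apply: no General Permit is held.

No — exception (d) applies; Nadia's facility is not required to register with the Waste Registry.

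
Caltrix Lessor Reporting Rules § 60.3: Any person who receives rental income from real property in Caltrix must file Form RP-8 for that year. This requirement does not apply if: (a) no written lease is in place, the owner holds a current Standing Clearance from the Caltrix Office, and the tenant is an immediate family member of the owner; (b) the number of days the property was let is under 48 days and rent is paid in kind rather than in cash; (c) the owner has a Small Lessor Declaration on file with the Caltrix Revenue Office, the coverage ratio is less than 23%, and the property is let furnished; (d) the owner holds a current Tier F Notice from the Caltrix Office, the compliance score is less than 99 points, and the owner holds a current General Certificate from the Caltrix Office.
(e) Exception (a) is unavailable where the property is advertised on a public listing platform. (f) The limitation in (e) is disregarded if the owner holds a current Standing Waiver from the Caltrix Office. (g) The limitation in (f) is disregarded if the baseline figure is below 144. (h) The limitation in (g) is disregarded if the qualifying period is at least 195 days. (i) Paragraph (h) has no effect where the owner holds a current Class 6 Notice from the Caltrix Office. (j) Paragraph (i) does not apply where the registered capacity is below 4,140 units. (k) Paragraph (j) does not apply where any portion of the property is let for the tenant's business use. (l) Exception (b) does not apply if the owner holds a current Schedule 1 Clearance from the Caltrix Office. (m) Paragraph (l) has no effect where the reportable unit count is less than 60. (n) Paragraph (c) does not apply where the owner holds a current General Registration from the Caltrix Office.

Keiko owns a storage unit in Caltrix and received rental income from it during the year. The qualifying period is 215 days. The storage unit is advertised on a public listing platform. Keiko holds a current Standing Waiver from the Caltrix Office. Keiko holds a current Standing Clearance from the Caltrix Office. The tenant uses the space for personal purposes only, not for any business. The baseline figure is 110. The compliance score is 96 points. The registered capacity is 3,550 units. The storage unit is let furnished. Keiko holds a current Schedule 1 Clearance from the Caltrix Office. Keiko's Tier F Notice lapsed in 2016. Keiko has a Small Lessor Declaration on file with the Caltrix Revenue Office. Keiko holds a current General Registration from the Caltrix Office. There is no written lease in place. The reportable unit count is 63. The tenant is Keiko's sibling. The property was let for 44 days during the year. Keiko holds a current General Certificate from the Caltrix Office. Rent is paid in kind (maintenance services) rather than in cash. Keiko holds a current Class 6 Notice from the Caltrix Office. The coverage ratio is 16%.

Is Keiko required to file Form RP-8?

No — exception (a) applies; Keiko is not required to file Form RP-8.

Exception (a) is satisfied on its face — there is no written lease; a current Standing Clearance is held; the tenant is an immediate family member. As to paragraphs (e)–(k): (e) would limit (a) — the property is publicly advertised — but (f) sets (e) aside: (f) applies — a current Standing Waiver is held. (g) operates (the baseline figure is 110, below the 144 limit), but is set aside by (h): (h) is triggered — the qualifying period is 215 days, meeting the 195 days threshold. (i) would limit (h) — a current Class 6 Notice is held — but (j) sets (i) aside: (j) operates — the registered capacity is 3,550 units, below the 4,140 units limit. (k), which would lift (j), is not engaged — the space is used for personal purposes only. Exception (a) stands.
Exception (b) is satisfied on its face — the number of days the property was let is 44 days, under the 48 days limit; rent is paid in kind. But: (l) operates against (b): a current Schedule 1 Clearance is held. (m) does not operate here (the reportable unit count is 63, not less than 60), so (l) stands. Exception (b) does not apply.
Exception (c)'s conditions are all satisfied: a Small Lessor Declaration is on file; the coverage ratio is 16%, less than the 23% limit; the property is let furnished. But: (n) operates against (c): a current General Registration is held. So (c) is unavailable.
Exception (d) fails — no current Tier F Notice is held.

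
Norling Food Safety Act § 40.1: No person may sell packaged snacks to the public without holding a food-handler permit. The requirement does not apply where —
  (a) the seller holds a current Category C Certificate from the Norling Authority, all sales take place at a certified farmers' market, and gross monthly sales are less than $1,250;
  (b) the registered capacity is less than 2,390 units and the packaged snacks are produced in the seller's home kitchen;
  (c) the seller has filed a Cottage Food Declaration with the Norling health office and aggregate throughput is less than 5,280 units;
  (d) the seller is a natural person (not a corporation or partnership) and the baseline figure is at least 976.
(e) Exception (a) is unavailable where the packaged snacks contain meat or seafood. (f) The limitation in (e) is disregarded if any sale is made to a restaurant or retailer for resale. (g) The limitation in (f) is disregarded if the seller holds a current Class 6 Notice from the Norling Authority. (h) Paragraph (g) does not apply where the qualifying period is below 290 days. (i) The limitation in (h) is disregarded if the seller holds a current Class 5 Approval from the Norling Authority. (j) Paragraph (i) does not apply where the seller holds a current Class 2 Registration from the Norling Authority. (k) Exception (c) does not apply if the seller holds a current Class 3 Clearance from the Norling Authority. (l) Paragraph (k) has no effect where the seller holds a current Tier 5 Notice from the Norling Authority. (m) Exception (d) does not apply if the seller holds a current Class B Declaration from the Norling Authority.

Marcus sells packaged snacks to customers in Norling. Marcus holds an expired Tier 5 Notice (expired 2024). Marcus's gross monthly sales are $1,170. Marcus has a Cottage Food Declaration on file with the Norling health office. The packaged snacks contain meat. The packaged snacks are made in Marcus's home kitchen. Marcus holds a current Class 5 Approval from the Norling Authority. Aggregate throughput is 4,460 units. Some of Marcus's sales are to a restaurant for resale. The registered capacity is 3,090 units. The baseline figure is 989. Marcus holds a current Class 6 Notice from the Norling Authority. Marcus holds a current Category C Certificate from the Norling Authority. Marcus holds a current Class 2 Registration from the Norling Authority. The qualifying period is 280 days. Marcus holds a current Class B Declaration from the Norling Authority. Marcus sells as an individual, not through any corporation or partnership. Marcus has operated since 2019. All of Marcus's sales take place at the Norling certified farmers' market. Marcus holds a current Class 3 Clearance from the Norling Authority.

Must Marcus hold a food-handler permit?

No — exception (a) applies; Marcus is not required to hold a food-handler permit.

Exception (a)'s conditions are all satisfied: a current Category C Certificate is held; all sales are at a certified farmers' market; gross monthly sales are $1,170, less than the $1,250 limit. Considering the limiting provisions: (e) would limit (a) — the packaged snacks contain meat — but (f) sets (e) aside: (f) operates against (e): some sales are to a restaurant for resale. (g) would limit (f) — a current Class 6 Notice is held — but (h) sets (g) aside: (h) operates — the qualifying period is 280 days, below the 290 days limit. (i) would limit (h) — a current Class 5 Approval is held — but (j) sets (i) aside: (j) operates — a current Class 2 Registration is held. Exception (a) stands.
Exception (b) fails — the registered capacity is 3,090 units, not less than 2,390 units.
Exception (c) is satisfied on its face — a Cottage Food Declaration is on file; aggregate throughput is 4,460 units, less than the 5,280 units limit. But applying paragraphs (k)–(l): (k) applies — a current Class 3 Clearance is held. (l) does not operate here (no current Tier 5 Notice is held), so (k) stands. So (c) is unavailable.
All of (d)'s requirements are met (the seller is a natural person; the baseline figure is 989, meeting the 976 threshold). However, paragraph (m) must be considered: (m) operates against (d): a current Class B Declaration is held. Exception (d) does not apply.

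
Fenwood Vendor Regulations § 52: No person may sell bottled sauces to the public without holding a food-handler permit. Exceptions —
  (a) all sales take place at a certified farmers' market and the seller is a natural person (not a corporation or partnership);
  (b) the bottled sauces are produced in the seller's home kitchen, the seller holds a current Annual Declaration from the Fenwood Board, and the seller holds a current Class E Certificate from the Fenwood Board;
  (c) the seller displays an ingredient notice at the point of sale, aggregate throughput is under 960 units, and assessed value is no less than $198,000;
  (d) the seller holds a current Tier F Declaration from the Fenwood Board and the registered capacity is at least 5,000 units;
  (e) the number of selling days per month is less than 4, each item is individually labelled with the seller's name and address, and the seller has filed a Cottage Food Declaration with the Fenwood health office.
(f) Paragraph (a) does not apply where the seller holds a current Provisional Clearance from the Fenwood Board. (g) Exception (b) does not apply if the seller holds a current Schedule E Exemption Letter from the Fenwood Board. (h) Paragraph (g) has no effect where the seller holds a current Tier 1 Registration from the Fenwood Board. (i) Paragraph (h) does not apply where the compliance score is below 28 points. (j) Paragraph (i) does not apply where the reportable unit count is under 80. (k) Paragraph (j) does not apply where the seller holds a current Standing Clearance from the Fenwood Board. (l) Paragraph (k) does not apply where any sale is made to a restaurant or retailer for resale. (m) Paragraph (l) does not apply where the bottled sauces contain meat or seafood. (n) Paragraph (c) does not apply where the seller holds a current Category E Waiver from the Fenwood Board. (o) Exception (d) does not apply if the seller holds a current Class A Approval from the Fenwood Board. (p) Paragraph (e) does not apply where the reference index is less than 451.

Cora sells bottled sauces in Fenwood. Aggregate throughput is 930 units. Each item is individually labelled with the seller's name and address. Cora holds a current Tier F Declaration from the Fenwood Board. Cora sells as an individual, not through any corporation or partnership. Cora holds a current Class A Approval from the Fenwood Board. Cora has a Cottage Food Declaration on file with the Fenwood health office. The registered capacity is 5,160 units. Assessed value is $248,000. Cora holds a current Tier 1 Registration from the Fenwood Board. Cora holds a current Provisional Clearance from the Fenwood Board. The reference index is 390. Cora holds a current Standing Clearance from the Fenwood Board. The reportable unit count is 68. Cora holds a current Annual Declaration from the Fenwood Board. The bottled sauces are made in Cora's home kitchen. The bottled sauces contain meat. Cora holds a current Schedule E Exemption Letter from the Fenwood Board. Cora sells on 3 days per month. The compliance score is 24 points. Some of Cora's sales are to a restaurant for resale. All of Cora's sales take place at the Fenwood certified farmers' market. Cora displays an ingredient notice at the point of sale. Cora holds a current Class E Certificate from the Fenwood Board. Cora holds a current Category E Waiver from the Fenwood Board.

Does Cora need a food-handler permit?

Exception (a) is satisfied on its face — all sales are at a certified farmers' market; the seller is a natural person. However, paragraph (f) must be considered: (f) operates against (a): a current Provisional Clearance is held. So (a) is unavailable.
Exception (b): the bottled sauces are home-kitchen produced; a current Annual Declaration is held; a current Class E Certificate is held — every condition holds. But applying paragraphs (g)–(m): (g) operates against (b): a current Schedule E Exemption Letter is held. (h) would limit (g) — a current Tier 1 Registration is held — but (i) sets (h) aside: (i) operates against (h): the compliance score is 24 points, below the 28 points limit. (j) applies (the reportable unit count is 68, under the 80 limit), but is itself disapplied by (k): (k) operates against (j): a current Standing Clearance is held. (l) operates (some sales are to a restaurant for resale), but yields to (m): (m) is triggered — the bottled sauces contain meat. (b) is therefore removed.
Exception (c)'s conditions are all satisfied: an ingredient notice is displayed; aggregate throughput is 930 units, under the 960 units limit; assessed value is $248,000, meeting the $198,000 threshold. But: (n) operates against (c): a current Category E Waiver is held. (c) is therefore removed.
Exception (d)'s conditions are all satisfied: a current Tier F Declaration is held; the registered capacity is 5,160 units, meeting the 5,000 units threshold. But applying paragraph (o): (o) applies — a current Class A Approval is held. So (d) is unavailable.
Exception (e)'s conditions are all satisfied: the number of selling days per month is 3, less than the 4 limit; items are individually labelled; a Cottage Food Declaration is on file. Turning to paragraph (p): (p) operates against (e): the reference index is 390, less than the 451 limit. (e) is therefore removed.
No exception displaces § 52.

Yes — Cora must hold a food-handler permit.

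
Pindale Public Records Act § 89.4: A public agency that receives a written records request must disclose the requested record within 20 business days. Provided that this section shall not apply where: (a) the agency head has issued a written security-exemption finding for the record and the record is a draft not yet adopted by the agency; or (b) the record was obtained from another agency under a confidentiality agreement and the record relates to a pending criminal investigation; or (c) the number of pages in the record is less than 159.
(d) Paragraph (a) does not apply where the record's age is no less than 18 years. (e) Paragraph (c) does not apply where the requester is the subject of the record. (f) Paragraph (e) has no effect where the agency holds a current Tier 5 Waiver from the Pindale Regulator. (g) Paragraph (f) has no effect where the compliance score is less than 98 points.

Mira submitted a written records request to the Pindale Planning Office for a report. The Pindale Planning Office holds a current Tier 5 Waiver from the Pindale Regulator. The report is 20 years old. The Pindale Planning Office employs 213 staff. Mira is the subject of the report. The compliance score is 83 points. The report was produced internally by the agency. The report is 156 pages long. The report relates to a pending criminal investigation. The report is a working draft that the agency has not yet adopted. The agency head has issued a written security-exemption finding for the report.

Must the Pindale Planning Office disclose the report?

Yes — the Pindale Planning Office must disclose the report.

Exception (a)'s conditions are all satisfied: a written security-exemption finding has been issued; the report is an unadopted draft. Turning to paragraph (d): (d) operates against (a): the record's age is 20 years, meeting the 18 years threshold. So (a) is unavailable.
Exception (b) requires that the record was obtained from another agency under a confidentiality agreement; but the report was produced internally, so (b) is unavailable.
Exception (c): the number of pages in the record is 156, less than the 159 limit — every condition holds. But applying paragraphs (e)–(g): (e) operates against (c): Mira is the subject of the report. (f) would limit (e) — a current Tier 5 Waiver is held — but (g) sets (f) aside: (g) applies — the compliance score is 83 points, less than the 98 points limit. Exception (c) does not apply.
No exception is made out. the Pindale Planning Office falls within the general rule.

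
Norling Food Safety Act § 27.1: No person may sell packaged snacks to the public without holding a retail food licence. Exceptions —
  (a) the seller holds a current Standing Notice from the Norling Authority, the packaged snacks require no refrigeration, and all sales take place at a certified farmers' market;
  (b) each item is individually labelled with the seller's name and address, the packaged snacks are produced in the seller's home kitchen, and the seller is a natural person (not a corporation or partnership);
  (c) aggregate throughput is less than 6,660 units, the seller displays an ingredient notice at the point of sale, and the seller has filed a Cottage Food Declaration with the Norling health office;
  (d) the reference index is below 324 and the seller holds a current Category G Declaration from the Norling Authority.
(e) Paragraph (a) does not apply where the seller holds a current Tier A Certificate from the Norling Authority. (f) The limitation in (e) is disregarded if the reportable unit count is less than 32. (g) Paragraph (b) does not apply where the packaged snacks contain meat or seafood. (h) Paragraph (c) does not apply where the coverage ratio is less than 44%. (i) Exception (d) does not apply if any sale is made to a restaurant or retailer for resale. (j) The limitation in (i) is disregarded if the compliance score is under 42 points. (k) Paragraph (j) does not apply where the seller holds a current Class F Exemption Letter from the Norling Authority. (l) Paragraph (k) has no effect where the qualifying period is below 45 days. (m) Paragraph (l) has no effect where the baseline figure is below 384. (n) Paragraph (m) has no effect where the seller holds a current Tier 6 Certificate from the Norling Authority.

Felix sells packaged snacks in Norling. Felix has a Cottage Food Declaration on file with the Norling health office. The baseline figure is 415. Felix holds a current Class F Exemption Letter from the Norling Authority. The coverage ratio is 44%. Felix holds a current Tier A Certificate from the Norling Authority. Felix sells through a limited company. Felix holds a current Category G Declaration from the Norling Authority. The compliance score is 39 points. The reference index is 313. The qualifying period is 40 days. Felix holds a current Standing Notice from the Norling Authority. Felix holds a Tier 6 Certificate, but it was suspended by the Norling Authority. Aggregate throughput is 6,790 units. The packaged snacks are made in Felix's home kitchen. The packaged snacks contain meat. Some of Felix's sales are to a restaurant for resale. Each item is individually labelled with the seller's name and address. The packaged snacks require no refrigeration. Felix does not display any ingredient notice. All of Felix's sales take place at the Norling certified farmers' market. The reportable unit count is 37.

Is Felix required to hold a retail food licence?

No — exception (d) applies; Felix is not required to hold a retail food licence.

Exception (a) is satisfied on its face — a current Standing Notice is held; the packaged snacks are shelf-stable; all sales are at a certified farmers' market. However, paragraphs (e)–(f) must be considered: (e) operates against (a): a current Tier A Certificate is held. (f), which would lift (e), is not engaged — the reportable unit count is 37, not less than 32. Exception (a) does not apply.
Exception (b) does not apply: the seller operates through a limited company.
Exception (c) fails — aggregate throughput is 6,790 units, not less than 6,660 units.
Exception (d) is satisfied on its face — the reference index is 313, below the 324 limit; a current Category G Declaration is held. Applying paragraphs (i)–(n): (i) operates (some sales are to a restaurant for resale), but is displaced by (j): (j) is engaged — the compliance score is 39 points, under the 42 points limit. (k) applies (a current Class F Exemption Letter is held), but is displaced by (l): (l) operates — the qualifying period is 40 days, below the 45 days limit. (m) is inapplicable (the baseline figure is 415, not below 384), so (l) stands. (d) remains available.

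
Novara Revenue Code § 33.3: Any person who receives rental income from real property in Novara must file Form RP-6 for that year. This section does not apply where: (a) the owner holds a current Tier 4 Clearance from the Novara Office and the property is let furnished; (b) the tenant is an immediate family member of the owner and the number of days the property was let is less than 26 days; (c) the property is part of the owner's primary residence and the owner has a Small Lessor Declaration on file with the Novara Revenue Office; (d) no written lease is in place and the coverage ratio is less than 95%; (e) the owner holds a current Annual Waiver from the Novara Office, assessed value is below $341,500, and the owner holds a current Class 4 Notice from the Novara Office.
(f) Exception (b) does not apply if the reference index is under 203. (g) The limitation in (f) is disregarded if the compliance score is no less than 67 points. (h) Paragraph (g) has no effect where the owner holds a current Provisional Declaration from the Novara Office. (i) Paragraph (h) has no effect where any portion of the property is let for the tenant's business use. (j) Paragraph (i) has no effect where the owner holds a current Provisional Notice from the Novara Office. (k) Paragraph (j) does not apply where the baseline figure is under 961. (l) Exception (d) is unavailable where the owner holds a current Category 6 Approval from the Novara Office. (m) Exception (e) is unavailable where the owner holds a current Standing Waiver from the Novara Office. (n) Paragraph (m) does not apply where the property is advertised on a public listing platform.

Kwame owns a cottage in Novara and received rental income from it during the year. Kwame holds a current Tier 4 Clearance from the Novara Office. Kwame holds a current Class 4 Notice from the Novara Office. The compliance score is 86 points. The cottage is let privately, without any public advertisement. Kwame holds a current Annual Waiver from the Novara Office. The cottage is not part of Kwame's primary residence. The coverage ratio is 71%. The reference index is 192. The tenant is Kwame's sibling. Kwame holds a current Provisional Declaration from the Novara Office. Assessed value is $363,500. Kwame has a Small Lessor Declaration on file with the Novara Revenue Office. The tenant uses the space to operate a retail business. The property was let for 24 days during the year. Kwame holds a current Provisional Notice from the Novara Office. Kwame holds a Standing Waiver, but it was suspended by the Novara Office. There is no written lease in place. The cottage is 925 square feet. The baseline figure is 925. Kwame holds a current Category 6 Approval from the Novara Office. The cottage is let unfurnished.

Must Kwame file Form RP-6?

No — exception (b) applies; Kwame is not required to file Form RP-6.

Exception (a) does not apply: the property is let unfurnished.
Exception (b): the tenant is an immediate family member; the number of days the property was let is 24 days, less than the 26 days limit — every condition holds. Applying paragraphs (f)–(k): (f) operates (the reference index is 192, under the 203 limit), but is set aside by (g): (g) operates against (f): the compliance score is 86 points, meeting the 67 points threshold. (h) is engaged (a current Provisional Declaration is held), but is itself disapplied by (i): (i) applies — the space is let for business use. (j) applies (a current Provisional Notice is held), but yields to (k): (k) operates — the baseline figure is 925, under the 961 limit. Exception (b) stands.
Exception (c) does not apply: the cottage is not part of the primary residence.
Exception (d) is satisfied on its face — there is no written lease; the coverage ratio is 71%, less than the 95% limit. But applying paragraph (l): (l) operates against (d): a current Category 6 Approval is held. (d) is therefore removed.
Exception (e) requires that assessed value is below $341,500; but assessed value is $363,500, not below $341,500, so (e) is unavailable.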